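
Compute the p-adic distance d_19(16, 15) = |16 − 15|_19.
d_19(16, 15) = 1

Step 1 — x − y = 16 − 15 = 1. Step 2 — v_19(1) = 0 (factor: 1 = (19^0 · 1); the sign does not affect v_p). Step 3 — |x − y|_19 = 19^{0} = 1.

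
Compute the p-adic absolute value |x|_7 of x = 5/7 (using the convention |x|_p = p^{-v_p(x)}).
|5/7|_7 = 7

Step 1 — compute v_7(x) by factoring powers of 7 out of the numerator and denominator: v_7(5/7) = -1. Step 2 — apply |x|_p = p^{-v_p(x)} = 7^{1} = 7.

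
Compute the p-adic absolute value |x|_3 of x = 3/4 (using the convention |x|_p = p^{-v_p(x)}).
|3/4|_3 = 1/3

Step 1 — compute v_3(x) by factoring powers of 3 out of the numerator and denominator: v_3(3/4) = 1. Step 2 — apply |x|_p = p^{-v_p(x)} = 3^{-1} = 1/3.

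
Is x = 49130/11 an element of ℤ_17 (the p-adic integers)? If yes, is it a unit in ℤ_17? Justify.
x ∈ ℤ_17 but not a unit; v_17(x) = 3 > 0

ℤ_17 = {x ∈ ℚ_17 : v_17(x) ≥ 0} and ℤ_17^× = {x ∈ ℤ_17 : v_17(x) = 0}. Here v_17(49130/11) = v_17(num) − v_17(den) = 3; compare against these criteria.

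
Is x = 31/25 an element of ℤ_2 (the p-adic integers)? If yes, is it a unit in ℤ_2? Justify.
x ∈ ℤ_2^× (unit); v_2(x) = 0

ℤ_2 = {x ∈ ℚ_2 : v_2(x) ≥ 0} and ℤ_2^× = {x ∈ ℤ_2 : v_2(x) = 0}. Here v_2(31/25) = v_2(num) − v_2(den) = 0; compare against these criteria.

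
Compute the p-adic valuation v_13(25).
v_13(25) = 0

v_13(n) is the largest exponent k such that 13^k divides n. Factor out: 25 = 13^0 · 25. (Sign doesn't affect v_p.) So v_13(25) = 0.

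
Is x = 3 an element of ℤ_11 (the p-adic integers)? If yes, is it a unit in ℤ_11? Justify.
x ∈ ℤ_11^× (unit); v_11(x) = 0

ℤ_11 = {x ∈ ℚ_11 : v_11(x) ≥ 0} and ℤ_11^× = {x ∈ ℤ_11 : v_11(x) = 0}. Here v_11(3) = v_11(num) − v_11(den) = 0; compare against these criteria.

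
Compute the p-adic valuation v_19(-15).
v_19(-15) = 0

v_19(n) is the largest exponent k such that 19^k divides n. Factor out: -15 = -19^0 · 15. (Sign doesn't affect v_p.) So v_19(-15) = 0.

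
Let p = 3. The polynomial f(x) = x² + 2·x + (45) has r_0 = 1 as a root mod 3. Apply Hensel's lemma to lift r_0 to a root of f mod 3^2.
r_1 = 7 (mod 9)

Hensel: r_{i+1} = r_i − f(r_i)·(f′(r_i))^{-1} mod 3^{i+2}, f′(x) = 2x + 2. Iterate:
  r_0 = 1 (mod 3)
  r_1 = 7 (mod 9)
Final: r = 7 satisfies f(r) ≡ 0 mod 3^2.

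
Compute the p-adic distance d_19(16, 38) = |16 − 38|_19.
d_19(16, 38) = 1

Step 1 — x − y = 16 − 38 = -22. Step 2 — v_19(-22) = 0 (factor: -22 = −(19^0 · 22); the sign does not affect v_p). Step 3 — |x − y|_19 = 19^{0} = 1.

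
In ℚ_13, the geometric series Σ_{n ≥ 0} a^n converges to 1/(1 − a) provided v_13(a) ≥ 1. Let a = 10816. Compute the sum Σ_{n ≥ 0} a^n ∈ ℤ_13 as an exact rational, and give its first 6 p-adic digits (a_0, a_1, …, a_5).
Σ a^n = 1/(1 − a) = -1/10815;  first 6 digits = (1, 0, 12, 4, 1, 3)

v_13(a) = 2 ≥ 1, so the series converges in ℤ_13 to 1/(1 − a) = 1/(1 − 10816) = -1/10815. Expand this rational in ℤ_13: compute digits iteratively via d_i = x_i mod 13, x_{i+1} = (x_i − d_i)/13. The first 6 digits are (1, 0, 12, 4, 1, 3).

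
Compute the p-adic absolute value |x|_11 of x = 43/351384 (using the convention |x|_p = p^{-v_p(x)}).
|43/351384|_11 = 14641

Step 1 — compute v_11(x) by factoring powers of 11 out of the numerator and denominator: v_11(43/351384) = -4. Step 2 — apply |x|_p = p^{-v_p(x)} = 11^{4} = 14641.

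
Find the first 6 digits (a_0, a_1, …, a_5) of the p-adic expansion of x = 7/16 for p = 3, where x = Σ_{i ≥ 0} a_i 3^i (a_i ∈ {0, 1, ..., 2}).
(a_0, …, a_5) = (1, 0, 2, 1, 0, 0)

v_3(7/16) = 0 (numerator and denominator both coprime to 3), so x ∈ ℤ_3^×. Compute digits iteratively via a_i = x_i mod 3, x_{i+1} = (x_i − a_i)/3, with x_0 = x:
  x_0 = 7/16;  a_0 = 1;  x_1 = (x_0 − 1)/3 = -3/16
  x_1 = -3/16;  a_1 = 0;  x_2 = (x_1 − 0)/3 = -1/16
  x_2 = -1/16;  a_2 = 2;  x_3 = (x_2 − 2)/3 = -11/16
  x_3 = -11/16;  a_3 = 1;  x_4 = (x_3 − 1)/3 = -9/16
  x_4 = -9/16;  a_4 = 0;  x_5 = (x_4 − 0)/3 = -3/16
  x_5 = -3/16;  a_5 = 0;  x_6 = (x_5 − 0)/3 = -1/16
Digits: (1, 0, 2, 1, 0, 0).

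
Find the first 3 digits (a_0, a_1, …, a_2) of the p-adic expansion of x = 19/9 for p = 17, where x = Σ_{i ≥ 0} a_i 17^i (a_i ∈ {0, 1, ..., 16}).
(a_0, …, a_2) = (4, 15, 1)

v_17(19/9) = 0 (numerator and denominator both coprime to 17), so x ∈ ℤ_17^×. Compute digits iteratively via a_i = x_i mod 17, x_{i+1} = (x_i − a_i)/17, with x_0 = x:
  x_0 = 19/9;  a_0 = 4;  x_1 = (x_0 − 4)/17 = -1/9
  x_1 = -1/9;  a_1 = 15;  x_2 = (x_1 − 15)/17 = -8/9
  x_2 = -8/9;  a_2 = 1;  x_3 = (x_2 − 1)/17 = -1/9
Digits: (4, 15, 1).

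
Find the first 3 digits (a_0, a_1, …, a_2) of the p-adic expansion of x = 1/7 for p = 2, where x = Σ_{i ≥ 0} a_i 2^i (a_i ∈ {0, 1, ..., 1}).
(a_0, …, a_2) = (1, 1, 1)

v_2(1/7) = 0 (numerator and denominator both coprime to 2), so x ∈ ℤ_2^×. Compute digits iteratively via a_i = x_i mod 2, x_{i+1} = (x_i − a_i)/2, with x_0 = x:
  x_0 = 1/7;  a_0 = 1;  x_1 = (x_0 − 1)/2 = -3/7
  x_1 = -3/7;  a_1 = 1;  x_2 = (x_1 − 1)/2 = -5/7
  x_2 = -5/7;  a_2 = 1;  x_3 = (x_2 − 1)/2 = -6/7
Digits: (1, 1, 1).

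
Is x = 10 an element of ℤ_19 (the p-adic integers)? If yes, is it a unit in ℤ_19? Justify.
x ∈ ℤ_19^× (unit); v_19(x) = 0

ℤ_19 = {x ∈ ℚ_19 : v_19(x) ≥ 0} and ℤ_19^× = {x ∈ ℤ_19 : v_19(x) = 0}. Here v_19(10) = v_19(num) − v_19(den) = 0; compare against these criteria.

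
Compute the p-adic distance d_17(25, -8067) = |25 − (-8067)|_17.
d_17(25, -8067) = 1/289

Step 1 — x − y = 25 − (-8067) = 8092. Step 2 — v_17(8092) = 2 (factor: 8092 = (17^2 · 28); the sign does not affect v_p). Step 3 — |x − y|_17 = 17^{-2} = 1/289.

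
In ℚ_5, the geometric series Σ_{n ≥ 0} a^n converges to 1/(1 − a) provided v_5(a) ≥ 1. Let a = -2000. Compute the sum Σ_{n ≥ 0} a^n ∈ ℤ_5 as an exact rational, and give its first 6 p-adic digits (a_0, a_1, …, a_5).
Σ a^n = 1/(1 − a) = 1/2001;  first 6 digits = (1, 0, 0, 4, 1, 4)

v_5(a) = 3 ≥ 1, so the series converges in ℤ_5 to 1/(1 − a) = 1/(1 − (-2000)) = 1/2001. Expand this rational in ℤ_5: compute digits iteratively via d_i = x_i mod 5, x_{i+1} = (x_i − d_i)/5. The first 6 digits are (1, 0, 0, 4, 1, 4).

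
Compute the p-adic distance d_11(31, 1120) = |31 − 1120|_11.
d_11(31, 1120) = 1/121

Step 1 — x − y = 31 − 1120 = -1089. Step 2 — v_11(-1089) = 2 (factor: -1089 = −(11^2 · 9); the sign does not affect v_p). Step 3 — |x − y|_11 = 11^{-2} = 1/121.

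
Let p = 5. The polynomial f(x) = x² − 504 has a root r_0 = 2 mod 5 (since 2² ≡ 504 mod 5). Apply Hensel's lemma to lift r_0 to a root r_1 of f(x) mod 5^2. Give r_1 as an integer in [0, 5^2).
r_1 = 2 (mod 25)

Hensel's recurrence: r_{i+1} = r_i − f(r_i)·(f′(r_i))^{-1} mod 5^{i+2}, with f′(x) = 2x. Iterate:
  r_0 = 2 (mod 5)
  r_1 = 2 (mod 25)
Final: r_1 = 2, and one checks f(r_1) ≡ 0 mod 5^2.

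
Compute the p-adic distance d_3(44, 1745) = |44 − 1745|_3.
d_3(44, 1745) = 1/243

Step 1 — x − y = 44 − 1745 = -1701. Step 2 — v_3(-1701) = 5 (factor: -1701 = −(3^5 · 7); the sign does not affect v_p). Step 3 — |x − y|_3 = 3^{-5} = 1/243.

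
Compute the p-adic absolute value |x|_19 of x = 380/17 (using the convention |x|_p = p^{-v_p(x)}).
|380/17|_19 = 1/19

Step 1 — compute v_19(x) by factoring powers of 19 out of the numerator and denominator: v_19(380/17) = 1. Step 2 — apply |x|_p = p^{-v_p(x)} = 19^{-1} = 1/19.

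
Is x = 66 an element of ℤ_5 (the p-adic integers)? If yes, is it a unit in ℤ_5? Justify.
x ∈ ℤ_5^× (unit); v_5(x) = 0

ℤ_5 = {x ∈ ℚ_5 : v_5(x) ≥ 0} and ℤ_5^× = {x ∈ ℤ_5 : v_5(x) = 0}. Here v_5(66) = v_5(num) − v_5(den) = 0; compare against these criteria.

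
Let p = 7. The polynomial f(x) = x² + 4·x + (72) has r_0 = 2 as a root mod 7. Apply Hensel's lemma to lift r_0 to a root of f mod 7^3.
r_2 = 310 (mod 343)

Hensel: r_{i+1} = r_i − f(r_i)·(f′(r_i))^{-1} mod 7^{i+2}, f′(x) = 2x + 4. Iterate:
  r_0 = 2 (mod 7)
  r_1 = 16 (mod 49)
  r_2 = 310 (mod 343)
Final: r = 310 satisfies f(r) ≡ 0 mod 7^3.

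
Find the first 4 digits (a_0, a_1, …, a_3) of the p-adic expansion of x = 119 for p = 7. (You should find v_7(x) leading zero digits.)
(a_0, …, a_3) = (0, 3, 2, 0)

v_7(119) = 1, so a_0 = ... = a_0 = 0. Factor out: x = 7^1 · u with u = 17 a unit in ℤ_7. Expand u iteratively via a_{v+i} = u_i mod 7, u_{i+1} = (u_i − a_{v+i})/7:
  u_0 = 17;  a_1 = 3;  u_1 = (u_0 − 3)/7 = 2
  u_1 = 2;  a_2 = 2;  u_2 = (u_1 − 2)/7 = 0
  u_2 = 0;  a_3 = 0;  u_3 = (u_2 − 0)/7 = 0
Digits: (0, 3, 2, 0).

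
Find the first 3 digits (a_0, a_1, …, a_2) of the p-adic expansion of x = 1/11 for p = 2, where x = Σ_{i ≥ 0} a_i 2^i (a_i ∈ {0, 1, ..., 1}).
(a_0, …, a_2) = (1, 1, 0)

v_2(1/11) = 0 (numerator and denominator both coprime to 2), so x ∈ ℤ_2^×. Compute digits iteratively via a_i = x_i mod 2, x_{i+1} = (x_i − a_i)/2, with x_0 = x:
  x_0 = 1/11;  a_0 = 1;  x_1 = (x_0 − 1)/2 = -5/11
  x_1 = -5/11;  a_1 = 1;  x_2 = (x_1 − 1)/2 = -8/11
  x_2 = -8/11;  a_2 = 0;  x_3 = (x_2 − 0)/2 = -4/11
Digits: (1, 1, 0).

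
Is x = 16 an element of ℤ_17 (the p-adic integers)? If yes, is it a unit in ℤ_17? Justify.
x ∈ ℤ_17^× (unit); v_17(x) = 0

ℤ_17 = {x ∈ ℚ_17 : v_17(x) ≥ 0} and ℤ_17^× = {x ∈ ℤ_17 : v_17(x) = 0}. Here v_17(16) = v_17(num) − v_17(den) = 0; compare against these criteria.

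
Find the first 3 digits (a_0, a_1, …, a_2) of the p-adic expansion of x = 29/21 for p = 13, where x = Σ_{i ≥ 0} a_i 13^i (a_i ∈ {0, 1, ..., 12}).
(a_0, …, a_2) = (2, 8, 0)

v_13(29/21) = 0 (numerator and denominator both coprime to 13), so x ∈ ℤ_13^×. Compute digits iteratively via a_i = x_i mod 13, x_{i+1} = (x_i − a_i)/13, with x_0 = x:
  x_0 = 29/21;  a_0 = 2;  x_1 = (x_0 − 2)/13 = -1/21
  x_1 = -1/21;  a_1 = 8;  x_2 = (x_1 − 8)/13 = -13/21
  x_2 = -13/21;  a_2 = 0;  x_3 = (x_2 − 0)/13 = -1/21
Digits: (2, 8, 0).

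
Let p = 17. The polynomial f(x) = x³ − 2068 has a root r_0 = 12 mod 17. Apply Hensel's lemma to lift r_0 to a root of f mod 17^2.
r_1 = 267 (mod 289)

Hensel: r_{i+1} = r_i − f(r_i)/f′(r_i) mod 17^{i+2}, where f′(x) = 3x². Iterate:
  r_0 = 12 (mod 17)
  r_1 = 267 (mod 289)
Final: r = 267 with f(r) ≡ 0 mod 17^2.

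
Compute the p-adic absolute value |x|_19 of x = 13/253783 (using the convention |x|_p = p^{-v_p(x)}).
|13/253783|_19 = 6859

Step 1 — compute v_19(x) by factoring powers of 19 out of the numerator and denominator: v_19(13/253783) = -3. Step 2 — apply |x|_p = p^{-v_p(x)} = 19^{3} = 6859.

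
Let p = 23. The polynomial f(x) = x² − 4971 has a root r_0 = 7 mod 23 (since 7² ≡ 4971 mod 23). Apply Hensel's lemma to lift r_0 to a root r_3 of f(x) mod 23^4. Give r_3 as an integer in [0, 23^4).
r_3 = 172208 (mod 279841)

Hensel's recurrence: r_{i+1} = r_i − f(r_i)·(f′(r_i))^{-1} mod 23^{i+2}, with f′(x) = 2x. Iterate:
  r_0 = 7 (mod 23)
  r_1 = 283 (mod 529)
  r_2 = 1870 (mod 12167)
  r_3 = 172208 (mod 279841)
Final: r_3 = 172208, and one checks f(r_3) ≡ 0 mod 23^4.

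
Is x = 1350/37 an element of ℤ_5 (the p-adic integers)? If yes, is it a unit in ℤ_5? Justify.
x ∈ ℤ_5 but not a unit; v_5(x) = 2 > 0

ℤ_5 = {x ∈ ℚ_5 : v_5(x) ≥ 0} and ℤ_5^× = {x ∈ ℤ_5 : v_5(x) = 0}. Here v_5(1350/37) = v_5(num) − v_5(den) = 2; compare against these criteria.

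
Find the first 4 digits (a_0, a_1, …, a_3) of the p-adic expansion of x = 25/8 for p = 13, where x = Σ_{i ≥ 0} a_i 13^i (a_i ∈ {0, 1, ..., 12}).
(a_0, …, a_3) = (8, 11, 4, 11)

v_13(25/8) = 0 (numerator and denominator both coprime to 13), so x ∈ ℤ_13^×. Compute digits iteratively via a_i = x_i mod 13, x_{i+1} = (x_i − a_i)/13, with x_0 = x:
  x_0 = 25/8;  a_0 = 8;  x_1 = (x_0 − 8)/13 = -3/8
  x_1 = -3/8;  a_1 = 11;  x_2 = (x_1 − 11)/13 = -7/8
  x_2 = -7/8;  a_2 = 4;  x_3 = (x_2 − 4)/13 = -3/8
  x_3 = -3/8;  a_3 = 11;  x_4 = (x_3 − 11)/13 = -7/8
Digits: (8, 11, 4, 11).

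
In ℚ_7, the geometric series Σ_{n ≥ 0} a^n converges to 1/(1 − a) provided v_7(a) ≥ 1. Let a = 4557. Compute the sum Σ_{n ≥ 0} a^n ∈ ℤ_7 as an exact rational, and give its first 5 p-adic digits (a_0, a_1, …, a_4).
Σ a^n = 1/(1 − a) = -1/4556;  first 5 digits = (1, 0, 2, 6, 5)

v_7(a) = 2 ≥ 1, so the series converges in ℤ_7 to 1/(1 − a) = 1/(1 − 4557) = -1/4556. Expand this rational in ℤ_7: compute digits iteratively via d_i = x_i mod 7, x_{i+1} = (x_i − d_i)/7. The first 5 digits are (1, 0, 2, 6, 5).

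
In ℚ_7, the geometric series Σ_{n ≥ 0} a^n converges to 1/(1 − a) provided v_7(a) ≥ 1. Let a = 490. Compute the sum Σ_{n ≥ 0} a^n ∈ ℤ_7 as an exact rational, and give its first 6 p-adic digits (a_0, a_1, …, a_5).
Σ a^n = 1/(1 − a) = -1/489;  first 6 digits = (1, 0, 3, 1, 2, 0)

v_7(a) = 2 ≥ 1, so the series converges in ℤ_7 to 1/(1 − a) = 1/(1 − 490) = -1/489. Expand this rational in ℤ_7: compute digits iteratively via d_i = x_i mod 7, x_{i+1} = (x_i − d_i)/7. The first 6 digits are (1, 0, 3, 1, 2, 0).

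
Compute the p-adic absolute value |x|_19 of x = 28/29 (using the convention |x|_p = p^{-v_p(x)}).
|28/29|_19 = 1

Step 1 — compute v_19(x) by factoring powers of 19 out of the numerator and denominator: v_19(28/29) = 0. Step 2 — apply |x|_p = p^{-v_p(x)} = 19^{0} = 1.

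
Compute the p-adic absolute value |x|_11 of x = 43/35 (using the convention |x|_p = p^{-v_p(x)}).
|43/35|_11 = 1

Step 1 — compute v_11(x) by factoring powers of 11 out of the numerator and denominator: v_11(43/35) = 0. Step 2 — apply |x|_p = p^{-v_p(x)} = 11^{0} = 1.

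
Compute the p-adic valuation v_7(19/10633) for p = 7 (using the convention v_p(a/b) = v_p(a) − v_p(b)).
v_7(19/10633) = -3

Factor powers of 7 from the numerator and denominator of the reduced fraction: 19 = 7^0 · 19 and 10633 = 7^3 · 31. Apply v_p(a/b) = v_p(a) − v_p(b): v_7(19/10633) = 0 − 3 = -3.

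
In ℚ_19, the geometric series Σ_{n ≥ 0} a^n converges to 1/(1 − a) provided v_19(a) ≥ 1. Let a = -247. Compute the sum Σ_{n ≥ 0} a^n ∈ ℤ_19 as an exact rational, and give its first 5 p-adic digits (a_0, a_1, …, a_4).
Σ a^n = 1/(1 − a) = 1/248;  first 5 digits = (1, 6, 16, 15, 2)

v_19(a) = 1 ≥ 1, so the series converges in ℤ_19 to 1/(1 − a) = 1/(1 − (-247)) = 1/248. Expand this rational in ℤ_19: compute digits iteratively via d_i = x_i mod 19, x_{i+1} = (x_i − d_i)/19. The first 5 digits are (1, 6, 16, 15, 2).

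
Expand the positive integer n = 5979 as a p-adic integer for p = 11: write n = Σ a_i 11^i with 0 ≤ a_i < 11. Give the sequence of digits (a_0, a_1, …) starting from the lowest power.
(a_0, a_1, …) = (6, 4, 5, 4)

Repeated division by 11 gives the digits low-to-high: 5979 = 6 + 4·11^1 + 5·11^2 + 4·11^3. Digit sequence: (6, 4, 5, 4).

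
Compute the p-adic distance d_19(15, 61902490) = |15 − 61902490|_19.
d_19(15, 61902490) = 1/2476099

Step 1 — x − y = 15 − 61902490 = -61902475. Step 2 — v_19(-61902475) = 5 (factor: -61902475 = −(19^5 · 25); the sign does not affect v_p). Step 3 — |x − y|_19 = 19^{-5} = 1/2476099.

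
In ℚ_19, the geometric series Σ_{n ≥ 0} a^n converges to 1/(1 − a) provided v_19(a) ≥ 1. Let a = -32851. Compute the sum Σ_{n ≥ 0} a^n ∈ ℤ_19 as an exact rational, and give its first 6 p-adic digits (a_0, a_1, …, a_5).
Σ a^n = 1/(1 − a) = 1/32852;  first 6 digits = (1, 0, 4, 14, 15, 17)

v_19(a) = 2 ≥ 1, so the series converges in ℤ_19 to 1/(1 − a) = 1/(1 − (-32851)) = 1/32852. Expand this rational in ℤ_19: compute digits iteratively via d_i = x_i mod 19, x_{i+1} = (x_i − d_i)/19. The first 6 digits are (1, 0, 4, 14, 15, 17).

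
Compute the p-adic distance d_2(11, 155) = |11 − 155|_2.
d_2(11, 155) = 1/16

Step 1 — x − y = 11 − 155 = -144. Step 2 — v_2(-144) = 4 (factor: -144 = −(2^4 · 9); the sign does not affect v_p). Step 3 — |x − y|_2 = 2^{-4} = 1/16.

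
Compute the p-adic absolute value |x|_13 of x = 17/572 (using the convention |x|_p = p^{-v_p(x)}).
|17/572|_13 = 13

Step 1 — compute v_13(x) by factoring powers of 13 out of the numerator and denominator: v_13(17/572) = -1. Step 2 — apply |x|_p = p^{-v_p(x)} = 13^{1} = 13.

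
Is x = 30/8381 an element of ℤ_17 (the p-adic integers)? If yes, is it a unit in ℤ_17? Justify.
x ∉ ℤ_17 (v_17(x) = -2 < 0)

ℤ_17 = {x ∈ ℚ_17 : v_17(x) ≥ 0} and ℤ_17^× = {x ∈ ℤ_17 : v_17(x) = 0}. Here v_17(30/8381) = v_17(num) − v_17(den) = -2; compare against these criteria.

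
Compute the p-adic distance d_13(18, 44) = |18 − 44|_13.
d_13(18, 44) = 1/13

Step 1 — x − y = 18 − 44 = -26. Step 2 — v_13(-26) = 1 (factor: -26 = −(13^1 · 2); the sign does not affect v_p). Step 3 — |x − y|_13 = 13^{-1} = 1/13.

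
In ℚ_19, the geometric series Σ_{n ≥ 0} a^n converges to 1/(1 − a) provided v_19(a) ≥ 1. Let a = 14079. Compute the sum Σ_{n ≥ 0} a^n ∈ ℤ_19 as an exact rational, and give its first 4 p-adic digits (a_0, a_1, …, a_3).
Σ a^n = 1/(1 − a) = -1/14078;  first 4 digits = (1, 0, 1, 2)

v_19(a) = 2 ≥ 1, so the series converges in ℤ_19 to 1/(1 − a) = 1/(1 − 14079) = -1/14078. Expand this rational in ℤ_19: compute digits iteratively via d_i = x_i mod 19, x_{i+1} = (x_i − d_i)/19. The first 4 digits are (1, 0, 1, 2).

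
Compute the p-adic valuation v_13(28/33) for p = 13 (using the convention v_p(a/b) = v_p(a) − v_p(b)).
v_13(28/33) = 0

Factor powers of 13 from the numerator and denominator of the reduced fraction: 28 = 13^0 · 28 and 33 = 13^0 · 33. Apply v_p(a/b) = v_p(a) − v_p(b): v_13(28/33) = 0 − 0 = 0.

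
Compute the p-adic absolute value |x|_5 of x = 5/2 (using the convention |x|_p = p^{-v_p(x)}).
|5/2|_5 = 1/5

Step 1 — compute v_5(x) by factoring powers of 5 out of the numerator and denominator: v_5(5/2) = 1. Step 2 — apply |x|_p = p^{-v_p(x)} = 5^{-1} = 1/5.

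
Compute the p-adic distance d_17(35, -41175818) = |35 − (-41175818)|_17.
d_17(35, -41175818) = 1/1419857

Step 1 — x − y = 35 − (-41175818) = 41175853. Step 2 — v_17(41175853) = 5 (factor: 41175853 = (17^5 · 29); the sign does not affect v_p). Step 3 — |x − y|_17 = 17^{-5} = 1/1419857.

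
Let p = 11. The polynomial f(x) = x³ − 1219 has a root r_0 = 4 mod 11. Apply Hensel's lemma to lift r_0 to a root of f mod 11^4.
r_3 = 5284 (mod 14641)

Hensel: r_{i+1} = r_i − f(r_i)/f′(r_i) mod 11^{i+2}, where f′(x) = 3x². Iterate:
  r_0 = 4 (mod 11)
  r_1 = 81 (mod 121)
  r_2 = 1291 (mod 1331)
  r_3 = 5284 (mod 14641)
Final: r = 5284 with f(r) ≡ 0 mod 11^4.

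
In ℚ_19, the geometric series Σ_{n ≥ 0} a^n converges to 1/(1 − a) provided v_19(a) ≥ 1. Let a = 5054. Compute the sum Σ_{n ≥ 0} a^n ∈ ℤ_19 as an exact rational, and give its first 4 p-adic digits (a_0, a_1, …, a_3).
Σ a^n = 1/(1 − a) = -1/5053;  first 4 digits = (1, 0, 14, 0)

v_19(a) = 2 ≥ 1, so the series converges in ℤ_19 to 1/(1 − a) = 1/(1 − 5054) = -1/5053. Expand this rational in ℤ_19: compute digits iteratively via d_i = x_i mod 19, x_{i+1} = (x_i − d_i)/19. The first 4 digits are (1, 0, 14, 0).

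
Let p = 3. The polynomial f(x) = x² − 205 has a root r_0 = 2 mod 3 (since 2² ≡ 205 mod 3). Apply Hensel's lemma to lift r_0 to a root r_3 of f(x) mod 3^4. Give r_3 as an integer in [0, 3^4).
r_3 = 23 (mod 81)

Hensel's recurrence: r_{i+1} = r_i − f(r_i)·(f′(r_i))^{-1} mod 3^{i+2}, with f′(x) = 2x. Iterate:
  r_0 = 2 (mod 3)
  r_1 = 5 (mod 9)
  r_2 = 23 (mod 27)
  r_3 = 23 (mod 81)
Final: r_3 = 23, and one checks f(r_3) ≡ 0 mod 3^4.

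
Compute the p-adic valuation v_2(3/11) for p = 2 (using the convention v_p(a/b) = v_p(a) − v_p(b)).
v_2(3/11) = 0

Factor powers of 2 from the numerator and denominator of the reduced fraction: 3 = 2^0 · 3 and 11 = 2^0 · 11. Apply v_p(a/b) = v_p(a) − v_p(b): v_2(3/11) = 0 − 0 = 0.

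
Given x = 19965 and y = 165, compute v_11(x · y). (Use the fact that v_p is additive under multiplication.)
v_11(3294225) = 4

v_p(x) = 3 (factor: 19965 = 11^3 · 15); v_p(y) = 1 (factor: 165 = 11^1 · 15). Additivity: v_p(xy) = v_p(x) + v_p(y) = 3 + 1 = 4. (Direct check: xy = 3294225 = 11^4 · (225).)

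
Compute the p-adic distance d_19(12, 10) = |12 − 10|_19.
d_19(12, 10) = 1

Step 1 — x − y = 12 − 10 = 2. Step 2 — v_19(2) = 0 (factor: 2 = (19^0 · 2); the sign does not affect v_p). Step 3 — |x − y|_19 = 19^{0} = 1.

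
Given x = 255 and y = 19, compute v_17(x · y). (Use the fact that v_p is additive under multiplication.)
v_17(4845) = 1

v_p(x) = 1 (factor: 255 = 17^1 · 15); v_p(y) = 0 (factor: 19 = 17^0 · 19). Additivity: v_p(xy) = v_p(x) + v_p(y) = 1 + 0 = 1. (Direct check: xy = 4845 = 17^1 · (285).)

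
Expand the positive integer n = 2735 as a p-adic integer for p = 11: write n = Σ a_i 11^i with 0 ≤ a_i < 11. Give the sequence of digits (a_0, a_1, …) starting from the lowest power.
(a_0, a_1, …) = (7, 6, 0, 2)

Repeated division by 11 gives the digits low-to-high: 2735 = 7 + 6·11^1 + 2·11^3. Digit sequence: (7, 6, 0, 2).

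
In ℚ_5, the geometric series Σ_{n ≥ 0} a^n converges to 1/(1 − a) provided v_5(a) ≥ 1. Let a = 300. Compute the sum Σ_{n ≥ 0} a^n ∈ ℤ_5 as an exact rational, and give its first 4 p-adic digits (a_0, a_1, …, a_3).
Σ a^n = 1/(1 − a) = -1/299;  first 4 digits = (1, 0, 2, 2)

v_5(a) = 2 ≥ 1, so the series converges in ℤ_5 to 1/(1 − a) = 1/(1 − 300) = -1/299. Expand this rational in ℤ_5: compute digits iteratively via d_i = x_i mod 5, x_{i+1} = (x_i − d_i)/5. The first 4 digits are (1, 0, 2, 2).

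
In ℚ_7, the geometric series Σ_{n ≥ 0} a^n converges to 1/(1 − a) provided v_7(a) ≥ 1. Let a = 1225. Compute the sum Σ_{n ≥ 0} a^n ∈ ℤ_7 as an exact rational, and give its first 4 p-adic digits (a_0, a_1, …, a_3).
Σ a^n = 1/(1 − a) = -1/1224;  first 4 digits = (1, 0, 4, 3)

v_7(a) = 2 ≥ 1, so the series converges in ℤ_7 to 1/(1 − a) = 1/(1 − 1225) = -1/1224. Expand this rational in ℤ_7: compute digits iteratively via d_i = x_i mod 7, x_{i+1} = (x_i − d_i)/7. The first 4 digits are (1, 0, 4, 3).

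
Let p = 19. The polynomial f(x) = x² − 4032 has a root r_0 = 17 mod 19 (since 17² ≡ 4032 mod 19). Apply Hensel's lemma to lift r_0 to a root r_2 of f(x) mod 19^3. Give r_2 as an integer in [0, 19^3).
r_2 = 435 (mod 6859)

Hensel's recurrence: r_{i+1} = r_i − f(r_i)·(f′(r_i))^{-1} mod 19^{i+2}, with f′(x) = 2x. Iterate:
  r_0 = 17 (mod 19)
  r_1 = 74 (mod 361)
  r_2 = 435 (mod 6859)
Final: r_2 = 435, and one checks f(r_2) ≡ 0 mod 19^3.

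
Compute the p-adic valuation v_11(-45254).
v_11(-45254) = 3

v_11(n) is the largest exponent k such that 11^k divides n. Factor out: -45254 = -11^3 · 34. (Sign doesn't affect v_p.) So v_11(-45254) = 3.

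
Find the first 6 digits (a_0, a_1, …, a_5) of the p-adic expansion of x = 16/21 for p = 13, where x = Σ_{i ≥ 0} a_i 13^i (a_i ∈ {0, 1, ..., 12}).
(a_0, …, a_5) = (2, 3, 1, 3, 1, 3)

v_13(16/21) = 0 (numerator and denominator both coprime to 13), so x ∈ ℤ_13^×. Compute digits iteratively via a_i = x_i mod 13, x_{i+1} = (x_i − a_i)/13, with x_0 = x:
  x_0 = 16/21;  a_0 = 2;  x_1 = (x_0 − 2)/13 = -2/21
  x_1 = -2/21;  a_1 = 3;  x_2 = (x_1 − 3)/13 = -5/21
  x_2 = -5/21;  a_2 = 1;  x_3 = (x_2 − 1)/13 = -2/21
  x_3 = -2/21;  a_3 = 3;  x_4 = (x_3 − 3)/13 = -5/21
  x_4 = -5/21;  a_4 = 1;  x_5 = (x_4 − 1)/13 = -2/21
  x_5 = -2/21;  a_5 = 3;  x_6 = (x_5 − 3)/13 = -5/21
Digits: (2, 3, 1, 3, 1, 3).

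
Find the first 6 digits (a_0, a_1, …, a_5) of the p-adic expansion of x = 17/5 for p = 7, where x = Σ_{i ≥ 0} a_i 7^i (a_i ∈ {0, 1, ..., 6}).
(a_0, …, a_5) = (2, 3, 1, 4, 5, 2)

v_7(17/5) = 0 (numerator and denominator both coprime to 7), so x ∈ ℤ_7^×. Compute digits iteratively via a_i = x_i mod 7, x_{i+1} = (x_i − a_i)/7, with x_0 = x:
  x_0 = 17/5;  a_0 = 2;  x_1 = (x_0 − 2)/7 = 1/5
  x_1 = 1/5;  a_1 = 3;  x_2 = (x_1 − 3)/7 = -2/5
  x_2 = -2/5;  a_2 = 1;  x_3 = (x_2 − 1)/7 = -1/5
  x_3 = -1/5;  a_3 = 4;  x_4 = (x_3 − 4)/7 = -3/5
  x_4 = -3/5;  a_4 = 5;  x_5 = (x_4 − 5)/7 = -4/5
  x_5 = -4/5;  a_5 = 2;  x_6 = (x_5 − 2)/7 = -2/5
Digits: (2, 3, 1, 4, 5, 2).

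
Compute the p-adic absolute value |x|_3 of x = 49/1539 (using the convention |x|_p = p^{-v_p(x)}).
|49/1539|_3 = 81

Step 1 — compute v_3(x) by factoring powers of 3 out of the numerator and denominator: v_3(49/1539) = -4. Step 2 — apply |x|_p = p^{-v_p(x)} = 3^{4} = 81.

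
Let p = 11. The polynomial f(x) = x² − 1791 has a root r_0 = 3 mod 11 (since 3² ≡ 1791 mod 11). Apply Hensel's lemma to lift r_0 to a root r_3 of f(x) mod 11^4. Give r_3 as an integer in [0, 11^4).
r_3 = 6229 (mod 14641)

Hensel's recurrence: r_{i+1} = r_i − f(r_i)·(f′(r_i))^{-1} mod 11^{i+2}, with f′(x) = 2x. Iterate:
  r_0 = 3 (mod 11)
  r_1 = 58 (mod 121)
  r_2 = 905 (mod 1331)
  r_3 = 6229 (mod 14641)
Final: r_3 = 6229, and one checks f(r_3) ≡ 0 mod 11^4.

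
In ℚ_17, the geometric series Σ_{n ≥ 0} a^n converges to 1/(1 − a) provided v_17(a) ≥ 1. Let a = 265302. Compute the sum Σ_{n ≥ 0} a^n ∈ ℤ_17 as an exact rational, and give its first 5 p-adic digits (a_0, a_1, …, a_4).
Σ a^n = 1/(1 − a) = -1/265301;  first 5 digits = (1, 0, 0, 3, 3)

v_17(a) = 3 ≥ 1, so the series converges in ℤ_17 to 1/(1 − a) = 1/(1 − 265302) = -1/265301. Expand this rational in ℤ_17: compute digits iteratively via d_i = x_i mod 17, x_{i+1} = (x_i − d_i)/17. The first 5 digits are (1, 0, 0, 3, 3).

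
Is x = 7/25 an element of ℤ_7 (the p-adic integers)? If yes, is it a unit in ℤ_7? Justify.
x ∈ ℤ_7 but not a unit; v_7(x) = 1 > 0

ℤ_7 = {x ∈ ℚ_7 : v_7(x) ≥ 0} and ℤ_7^× = {x ∈ ℤ_7 : v_7(x) = 0}. Here v_7(7/25) = v_7(num) − v_7(den) = 1; compare against these criteria.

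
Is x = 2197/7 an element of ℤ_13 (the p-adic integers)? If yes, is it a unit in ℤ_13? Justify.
x ∈ ℤ_13 but not a unit; v_13(x) = 3 > 0

ℤ_13 = {x ∈ ℚ_13 : v_13(x) ≥ 0} and ℤ_13^× = {x ∈ ℤ_13 : v_13(x) = 0}. Here v_13(2197/7) = v_13(num) − v_13(den) = 3; compare against these criteria.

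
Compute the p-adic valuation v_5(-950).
v_5(-950) = 2

v_5(n) is the largest exponent k such that 5^k divides n. Factor out: -950 = -5^2 · 38. (Sign doesn't affect v_p.) So v_5(-950) = 2.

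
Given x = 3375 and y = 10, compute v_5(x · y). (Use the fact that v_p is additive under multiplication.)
v_5(33750) = 4

v_p(x) = 3 (factor: 3375 = 5^3 · 27); v_p(y) = 1 (factor: 10 = 5^1 · 2). Additivity: v_p(xy) = v_p(x) + v_p(y) = 3 + 1 = 4. (Direct check: xy = 33750 = 5^4 · (54).)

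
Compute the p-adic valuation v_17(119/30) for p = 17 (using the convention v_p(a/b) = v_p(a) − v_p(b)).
v_17(119/30) = 1

Factor powers of 17 from the numerator and denominator of the reduced fraction: 119 = 17^1 · 7 and 30 = 17^0 · 30. Apply v_p(a/b) = v_p(a) − v_p(b): v_17(119/30) = 1 − 0 = 1.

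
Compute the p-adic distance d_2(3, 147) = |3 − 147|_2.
d_2(3, 147) = 1/16

Step 1 — x − y = 3 − 147 = -144. Step 2 — v_2(-144) = 4 (factor: -144 = −(2^4 · 9); the sign does not affect v_p). Step 3 — |x − y|_2 = 2^{-4} = 1/16.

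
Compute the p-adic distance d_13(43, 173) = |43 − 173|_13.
d_13(43, 173) = 1/13

Step 1 — x − y = 43 − 173 = -130. Step 2 — v_13(-130) = 1 (factor: -130 = −(13^1 · 10); the sign does not affect v_p). Step 3 — |x − y|_13 = 13^{-1} = 1/13.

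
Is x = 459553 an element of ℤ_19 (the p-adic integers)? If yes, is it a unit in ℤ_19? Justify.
x ∈ ℤ_19 but not a unit; v_19(x) = 3 > 0

ℤ_19 = {x ∈ ℚ_19 : v_19(x) ≥ 0} and ℤ_19^× = {x ∈ ℤ_19 : v_19(x) = 0}. Here v_19(459553) = v_19(num) − v_19(den) = 3; compare against these criteria.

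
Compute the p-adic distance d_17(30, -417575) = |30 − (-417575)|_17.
d_17(30, -417575) = 1/83521

Step 1 — x − y = 30 − (-417575) = 417605. Step 2 — v_17(417605) = 4 (factor: 417605 = (17^4 · 5); the sign does not affect v_p). Step 3 — |x − y|_17 = 17^{-4} = 1/83521.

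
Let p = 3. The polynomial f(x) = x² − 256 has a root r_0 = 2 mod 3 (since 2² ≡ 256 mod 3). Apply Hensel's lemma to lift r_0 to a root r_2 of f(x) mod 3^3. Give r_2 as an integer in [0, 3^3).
r_2 = 11 (mod 27)

Hensel's recurrence: r_{i+1} = r_i − f(r_i)·(f′(r_i))^{-1} mod 3^{i+2}, with f′(x) = 2x. Iterate:
  r_0 = 2 (mod 3)
  r_1 = 2 (mod 9)
  r_2 = 11 (mod 27)
Final: r_2 = 11, and one checks f(r_2) ≡ 0 mod 3^3.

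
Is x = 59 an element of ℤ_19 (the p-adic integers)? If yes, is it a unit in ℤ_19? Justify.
x ∈ ℤ_19^× (unit); v_19(x) = 0

ℤ_19 = {x ∈ ℚ_19 : v_19(x) ≥ 0} and ℤ_19^× = {x ∈ ℤ_19 : v_19(x) = 0}. Here v_19(59) = v_19(num) − v_19(den) = 0; compare against these criteria.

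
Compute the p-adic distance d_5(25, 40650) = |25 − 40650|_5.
d_5(25, 40650) = 1/3125

Step 1 — x − y = 25 − 40650 = -40625. Step 2 — v_5(-40625) = 5 (factor: -40625 = −(5^5 · 13); the sign does not affect v_p). Step 3 — |x − y|_5 = 5^{-5} = 1/3125.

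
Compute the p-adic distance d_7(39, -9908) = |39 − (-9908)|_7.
d_7(39, -9908) = 1/343

Step 1 — x − y = 39 − (-9908) = 9947. Step 2 — v_7(9947) = 3 (factor: 9947 = (7^3 · 29); the sign does not affect v_p). Step 3 — |x − y|_7 = 7^{-3} = 1/343.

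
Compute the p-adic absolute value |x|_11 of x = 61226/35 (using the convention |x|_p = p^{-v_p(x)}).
|61226/35|_11 = 1/1331

Step 1 — compute v_11(x) by factoring powers of 11 out of the numerator and denominator: v_11(61226/35) = 3. Step 2 — apply |x|_p = p^{-v_p(x)} = 11^{-3} = 1/1331.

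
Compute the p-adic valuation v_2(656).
v_2(656) = 4

v_2(n) is the largest exponent k such that 2^k divides n. Factor out: 656 = 2^4 · 41. (Sign doesn't affect v_p.) So v_2(656) = 4.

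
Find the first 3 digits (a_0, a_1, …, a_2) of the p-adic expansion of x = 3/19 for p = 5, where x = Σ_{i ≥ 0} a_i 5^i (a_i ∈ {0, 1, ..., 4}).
(a_0, …, a_2) = (2, 2, 4)

v_5(3/19) = 0 (numerator and denominator both coprime to 5), so x ∈ ℤ_5^×. Compute digits iteratively via a_i = x_i mod 5, x_{i+1} = (x_i − a_i)/5, with x_0 = x:
  x_0 = 3/19;  a_0 = 2;  x_1 = (x_0 − 2)/5 = -7/19
  x_1 = -7/19;  a_1 = 2;  x_2 = (x_1 − 2)/5 = -9/19
  x_2 = -9/19;  a_2 = 4;  x_3 = (x_2 − 4)/5 = -17/19
Digits: (2, 2, 4).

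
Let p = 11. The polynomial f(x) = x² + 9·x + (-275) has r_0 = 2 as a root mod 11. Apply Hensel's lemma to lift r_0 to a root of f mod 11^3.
r_2 = 915 (mod 1331)

Hensel: r_{i+1} = r_i − f(r_i)·(f′(r_i))^{-1} mod 11^{i+2}, f′(x) = 2x + 9. Iterate:
  r_0 = 2 (mod 11)
  r_1 = 68 (mod 121)
  r_2 = 915 (mod 1331)
Final: r = 915 satisfies f(r) ≡ 0 mod 11^3.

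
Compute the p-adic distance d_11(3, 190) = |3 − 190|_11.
d_11(3, 190) = 1/11

Step 1 — x − y = 3 − 190 = -187. Step 2 — v_11(-187) = 1 (factor: -187 = −(11^1 · 17); the sign does not affect v_p). Step 3 — |x − y|_11 = 11^{-1} = 1/11.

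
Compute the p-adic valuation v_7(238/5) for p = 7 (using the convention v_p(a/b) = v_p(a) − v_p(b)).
v_7(238/5) = 1

Factor powers of 7 from the numerator and denominator of the reduced fraction: 238 = 7^1 · 34 and 5 = 7^0 · 5. Apply v_p(a/b) = v_p(a) − v_p(b): v_7(238/5) = 1 − 0 = 1.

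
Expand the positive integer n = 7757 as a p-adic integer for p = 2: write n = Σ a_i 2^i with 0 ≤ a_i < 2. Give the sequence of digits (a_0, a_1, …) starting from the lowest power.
(a_0, a_1, …) = (1, 0, 1, 1, 0, 0, 1, 0, 0, 1, 1, 1, 1)

Repeated division by 2 gives the digits low-to-high: 7757 = 1 + 1·2^2 + 1·2^3 + 1·2^6 + 1·2^9 + 1·2^10 + 1·2^11 + 1·2^12. Digit sequence: (1, 0, 1, 1, 0, 0, 1, 0, 0, 1, 1, 1, 1).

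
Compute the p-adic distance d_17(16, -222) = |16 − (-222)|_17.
d_17(16, -222) = 1/17

Step 1 — x − y = 16 − (-222) = 238. Step 2 — v_17(238) = 1 (factor: 238 = (17^1 · 14); the sign does not affect v_p). Step 3 — |x − y|_17 = 17^{-1} = 1/17.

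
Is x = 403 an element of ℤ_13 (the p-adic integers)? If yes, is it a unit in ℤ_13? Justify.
x ∈ ℤ_13 but not a unit; v_13(x) = 1 > 0

ℤ_13 = {x ∈ ℚ_13 : v_13(x) ≥ 0} and ℤ_13^× = {x ∈ ℤ_13 : v_13(x) = 0}. Here v_13(403) = v_13(num) − v_13(den) = 1; compare against these criteria.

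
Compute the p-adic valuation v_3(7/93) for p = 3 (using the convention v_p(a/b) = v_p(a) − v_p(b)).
v_3(7/93) = -1

Factor powers of 3 from the numerator and denominator of the reduced fraction: 7 = 3^0 · 7 and 93 = 3^1 · 31. Apply v_p(a/b) = v_p(a) − v_p(b): v_3(7/93) = 0 − 1 = -1.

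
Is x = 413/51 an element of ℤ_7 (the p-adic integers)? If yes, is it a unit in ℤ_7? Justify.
x ∈ ℤ_7 but not a unit; v_7(x) = 1 > 0

ℤ_7 = {x ∈ ℚ_7 : v_7(x) ≥ 0} and ℤ_7^× = {x ∈ ℤ_7 : v_7(x) = 0}. Here v_7(413/51) = v_7(num) − v_7(den) = 1; compare against these criteria.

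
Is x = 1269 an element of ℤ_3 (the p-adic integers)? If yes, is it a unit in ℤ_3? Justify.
x ∈ ℤ_3 but not a unit; v_3(x) = 3 > 0

ℤ_3 = {x ∈ ℚ_3 : v_3(x) ≥ 0} and ℤ_3^× = {x ∈ ℤ_3 : v_3(x) = 0}. Here v_3(1269) = v_3(num) − v_3(den) = 3; compare against these criteria.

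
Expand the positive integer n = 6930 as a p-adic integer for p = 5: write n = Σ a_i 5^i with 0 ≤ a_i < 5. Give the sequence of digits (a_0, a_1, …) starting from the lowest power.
(a_0, a_1, …) = (0, 1, 2, 0, 1, 2)

Repeated division by 5 gives the digits low-to-high: 6930 = 1·5^1 + 2·5^2 + 1·5^4 + 2·5^5. Digit sequence: (0, 1, 2, 0, 1, 2).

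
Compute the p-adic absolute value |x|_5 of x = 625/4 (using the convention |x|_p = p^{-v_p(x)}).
|625/4|_5 = 1/625

Step 1 — compute v_5(x) by factoring powers of 5 out of the numerator and denominator: v_5(625/4) = 4. Step 2 — apply |x|_p = p^{-v_p(x)} = 5^{-4} = 1/625.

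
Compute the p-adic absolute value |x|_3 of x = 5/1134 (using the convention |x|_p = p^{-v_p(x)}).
|5/1134|_3 = 81

Step 1 — compute v_3(x) by factoring powers of 3 out of the numerator and denominator: v_3(5/1134) = -4. Step 2 — apply |x|_p = p^{-v_p(x)} = 3^{4} = 81.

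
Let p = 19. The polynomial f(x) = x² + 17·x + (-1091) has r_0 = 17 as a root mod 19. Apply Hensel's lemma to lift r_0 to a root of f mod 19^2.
r_1 = 112 (mod 361)

Hensel: r_{i+1} = r_i − f(r_i)·(f′(r_i))^{-1} mod 19^{i+2}, f′(x) = 2x + 17. Iterate:
  r_0 = 17 (mod 19)
  r_1 = 112 (mod 361)
Final: r = 112 satisfies f(r) ≡ 0 mod 19^2.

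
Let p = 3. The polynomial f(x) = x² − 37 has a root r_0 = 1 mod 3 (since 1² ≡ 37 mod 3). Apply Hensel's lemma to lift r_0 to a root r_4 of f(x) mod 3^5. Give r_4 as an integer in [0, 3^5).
r_4 = 100 (mod 243)

Hensel's recurrence: r_{i+1} = r_i − f(r_i)·(f′(r_i))^{-1} mod 3^{i+2}, with f′(x) = 2x. Iterate:
  r_0 = 1 (mod 3)
  r_1 = 1 (mod 9)
  r_2 = 19 (mod 27)
  r_3 = 19 (mod 81)
  r_4 = 100 (mod 243)
Final: r_4 = 100, and one checks f(r_4) ≡ 0 mod 3^5.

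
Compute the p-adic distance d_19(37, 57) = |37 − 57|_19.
d_19(37, 57) = 1

Step 1 — x − y = 37 − 57 = -20. Step 2 — v_19(-20) = 0 (factor: -20 = −(19^0 · 20); the sign does not affect v_p). Step 3 — |x − y|_19 = 19^{0} = 1.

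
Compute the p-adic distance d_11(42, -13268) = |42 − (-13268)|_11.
d_11(42, -13268) = 1/1331

Step 1 — x − y = 42 − (-13268) = 13310. Step 2 — v_11(13310) = 3 (factor: 13310 = (11^3 · 10); the sign does not affect v_p). Step 3 — |x − y|_11 = 11^{-3} = 1/1331.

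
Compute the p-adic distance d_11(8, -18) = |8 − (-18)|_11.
d_11(8, -18) = 1

Step 1 — x − y = 8 − (-18) = 26. Step 2 — v_11(26) = 0 (factor: 26 = (11^0 · 26); the sign does not affect v_p). Step 3 — |x − y|_11 = 11^{0} = 1.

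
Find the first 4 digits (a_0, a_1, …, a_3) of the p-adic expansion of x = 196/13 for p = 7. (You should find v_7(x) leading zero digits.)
(a_0, …, a_3) = (0, 0, 3, 5)

v_7(196/13) = 2, so a_0 = ... = a_1 = 0. Factor out: x = 7^2 · u with u = 4/13 a unit in ℤ_7. Expand u iteratively via a_{v+i} = u_i mod 7, u_{i+1} = (u_i − a_{v+i})/7:
  u_0 = 4/13;  a_2 = 3;  u_1 = (u_0 − 3)/7 = -5/13
  u_1 = -5/13;  a_3 = 5;  u_2 = (u_1 − 5)/7 = -10/13
Digits: (0, 0, 3, 5).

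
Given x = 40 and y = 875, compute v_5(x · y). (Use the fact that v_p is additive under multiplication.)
v_5(35000) = 4

v_p(x) = 1 (factor: 40 = 5^1 · 8); v_p(y) = 3 (factor: 875 = 5^3 · 7). Additivity: v_p(xy) = v_p(x) + v_p(y) = 1 + 3 = 4. (Direct check: xy = 35000 = 5^4 · (56).)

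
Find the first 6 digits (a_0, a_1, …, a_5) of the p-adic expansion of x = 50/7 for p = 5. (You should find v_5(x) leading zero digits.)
(a_0, …, a_5) = (0, 0, 1, 2, 1, 4)

v_5(50/7) = 2, so a_0 = ... = a_1 = 0. Factor out: x = 5^2 · u with u = 2/7 a unit in ℤ_5. Expand u iteratively via a_{v+i} = u_i mod 5, u_{i+1} = (u_i − a_{v+i})/5:
  u_0 = 2/7;  a_2 = 1;  u_1 = (u_0 − 1)/5 = -1/7
  u_1 = -1/7;  a_3 = 2;  u_2 = (u_1 − 2)/5 = -3/7
  u_2 = -3/7;  a_4 = 1;  u_3 = (u_2 − 1)/5 = -2/7
  u_3 = -2/7;  a_5 = 4;  u_4 = (u_3 − 4)/5 = -6/7
Digits: (0, 0, 1, 2, 1, 4).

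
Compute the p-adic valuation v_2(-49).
v_2(-49) = 0

v_2(n) is the largest exponent k such that 2^k divides n. Factor out: -49 = -2^0 · 49. (Sign doesn't affect v_p.) So v_2(-49) = 0.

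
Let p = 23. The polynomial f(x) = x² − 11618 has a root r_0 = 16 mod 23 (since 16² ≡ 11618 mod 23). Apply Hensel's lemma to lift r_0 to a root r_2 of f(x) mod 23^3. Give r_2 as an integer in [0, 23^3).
r_2 = 2454 (mod 12167)

Hensel's recurrence: r_{i+1} = r_i − f(r_i)·(f′(r_i))^{-1} mod 23^{i+2}, with f′(x) = 2x. Iterate:
  r_0 = 16 (mod 23)
  r_1 = 338 (mod 529)
  r_2 = 2454 (mod 12167)
Final: r_2 = 2454, and one checks f(r_2) ≡ 0 mod 23^3.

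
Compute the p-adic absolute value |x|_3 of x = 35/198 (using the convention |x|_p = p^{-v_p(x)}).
|35/198|_3 = 9

Step 1 — compute v_3(x) by factoring powers of 3 out of the numerator and denominator: v_3(35/198) = -2. Step 2 — apply |x|_p = p^{-v_p(x)} = 3^{2} = 9.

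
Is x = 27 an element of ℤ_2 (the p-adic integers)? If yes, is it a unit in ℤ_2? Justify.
x ∈ ℤ_2^× (unit); v_2(x) = 0

ℤ_2 = {x ∈ ℚ_2 : v_2(x) ≥ 0} and ℤ_2^× = {x ∈ ℤ_2 : v_2(x) = 0}. Here v_2(27) = v_2(num) − v_2(den) = 0; compare against these criteria.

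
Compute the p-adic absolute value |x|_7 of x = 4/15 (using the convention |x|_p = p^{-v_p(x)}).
|4/15|_7 = 1

Step 1 — compute v_7(x) by factoring powers of 7 out of the numerator and denominator: v_7(4/15) = 0. Step 2 — apply |x|_p = p^{-v_p(x)} = 7^{0} = 1.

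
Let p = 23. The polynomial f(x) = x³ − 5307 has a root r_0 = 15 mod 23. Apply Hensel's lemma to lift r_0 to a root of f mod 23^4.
r_3 = 53950 (mod 279841)

Hensel: r_{i+1} = r_i − f(r_i)/f′(r_i) mod 23^{i+2}, where f′(x) = 3x². Iterate:
  r_0 = 15 (mod 23)
  r_1 = 521 (mod 529)
  r_2 = 5282 (mod 12167)
  r_3 = 53950 (mod 279841)
Final: r = 53950 with f(r) ≡ 0 mod 23^4.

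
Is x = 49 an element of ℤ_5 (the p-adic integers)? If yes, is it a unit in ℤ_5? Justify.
x ∈ ℤ_5^× (unit); v_5(x) = 0

ℤ_5 = {x ∈ ℚ_5 : v_5(x) ≥ 0} and ℤ_5^× = {x ∈ ℤ_5 : v_5(x) = 0}. Here v_5(49) = v_5(num) − v_5(den) = 0; compare against these criteria.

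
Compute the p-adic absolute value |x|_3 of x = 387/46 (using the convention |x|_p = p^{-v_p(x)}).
|387/46|_3 = 1/9

Step 1 — compute v_3(x) by factoring powers of 3 out of the numerator and denominator: v_3(387/46) = 2. Step 2 — apply |x|_p = p^{-v_p(x)} = 3^{-2} = 1/9.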